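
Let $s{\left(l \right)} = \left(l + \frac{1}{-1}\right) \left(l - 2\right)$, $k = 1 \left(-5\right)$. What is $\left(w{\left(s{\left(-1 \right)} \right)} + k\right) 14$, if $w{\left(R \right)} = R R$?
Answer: $434$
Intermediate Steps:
$k = -5$
$s{\left(l \right)} = \left(-1 + l\right) \left(-2 + l\right)$ ($s{\left(l \right)} = \left(l - 1\right) \left(-2 + l\right) = \left(-1 + l\right) \left(-2 + l\right)$)
$w{\left(R \right)} = R^{2}$
$\left(w{\left(s{\left(-1 \right)} \right)} + k\right) 14 = \left(\left(2 + \left(-1\right)^{2} - -3\right)^{2} - 5\right) 14 = \left(\left(2 + 1 + 3\right)^{2} - 5\right) 14 = \left(6^{2} - 5\right) 14 = \left(36 - 5\right) 14 = 31 \cdot 14 = 434$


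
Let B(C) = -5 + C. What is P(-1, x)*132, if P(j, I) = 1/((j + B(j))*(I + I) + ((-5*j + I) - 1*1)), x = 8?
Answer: -33/25 ≈ -1.3200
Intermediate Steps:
P(j, I) = 1/(-1 + I - 5*j + 2*I*(-5 + 2*j)) (P(j, I) = 1/((j + (-5 + j))*(I + I) + ((-5*j + I) - 1*1)) = 1/((-5 + 2*j)*(2*I) + ((I - 5*j) - 1)) = 1/(2*I*(-5 + 2*j) + (-1 + I - 5*j)) = 1/(-1 + I - 5*j + 2*I*(-5 + 2*j)))
P(-1, x)*132 = 132/(-1 - 9*8 - 5*(-1) + 4*8*(-1)) = 132/(-1 - 72 + 5 - 32) = 132/(-100) = -1/100*132 = -33/25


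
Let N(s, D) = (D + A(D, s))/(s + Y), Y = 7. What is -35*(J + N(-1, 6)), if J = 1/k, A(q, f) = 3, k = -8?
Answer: -385/8 ≈ -48.125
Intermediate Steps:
N(s, D) = (3 + D)/(7 + s) (N(s, D) = (D + 3)/(s + 7) = (3 + D)/(7 + s))
J = -⅛ (J = 1/(-8) = -⅛ ≈ -0.12500)
-35*(J + N(-1, 6)) = -35*(-⅛ + (3 + 6)/(7 - 1)) = -35*(-⅛ + 9/6) = -35*(-⅛ + (⅙)*9) = -35*(-⅛ + 3/2) = -35*11/8 = -385/8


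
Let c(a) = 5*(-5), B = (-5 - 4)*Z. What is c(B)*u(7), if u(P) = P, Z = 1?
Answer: -175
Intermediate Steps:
B = -9 (B = (-5 - 4)*1 = -9*1 = -9)
c(a) = -25
c(B)*u(7) = -25*7 = -175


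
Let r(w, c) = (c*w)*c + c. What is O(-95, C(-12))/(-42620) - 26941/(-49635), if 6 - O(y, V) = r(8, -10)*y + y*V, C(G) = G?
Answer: -126029762/105772185 ≈ -1.1915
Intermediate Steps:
r(w, c) = c + w*c² (r(w, c) = w*c² + c = c + w*c²)
O(y, V) = 6 - 790*y - V*y (O(y, V) = 6 - ((-10*(1 - 10*8))*y + y*V) = 6 - ((-10*(1 - 80))*y + V*y) = 6 - ((-10*(-79))*y + V*y) = 6 - (790*y + V*y) = 6 + (-790*y - V*y) = 6 - 790*y - V*y)
O(-95, C(-12))/(-42620) - 26941/(-49635) = (6 - 790*(-95) - 1*(-12)*(-95))/(-42620) - 26941/(-49635) = (6 + 75050 - 1140)*(-1/42620) - 26941*(-1/49635) = 73916*(-1/42620) + 26941/49635 = -18479/10655 + 26941/49635 = -126029762/105772185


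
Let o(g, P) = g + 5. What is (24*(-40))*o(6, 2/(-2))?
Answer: -10560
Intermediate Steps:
o(g, P) = 5 + g
(24*(-40))*o(6, 2/(-2)) = (24*(-40))*(5 + 6) = -960*11 = -10560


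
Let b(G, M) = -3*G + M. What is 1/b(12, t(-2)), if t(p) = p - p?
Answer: -1/36 ≈ -0.027778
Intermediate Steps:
t(p) = 0
b(G, M) = M - 3*G
1/b(12, t(-2)) = 1/(0 - 3*12) = 1/(0 - 36) = 1/(-36) = -1/36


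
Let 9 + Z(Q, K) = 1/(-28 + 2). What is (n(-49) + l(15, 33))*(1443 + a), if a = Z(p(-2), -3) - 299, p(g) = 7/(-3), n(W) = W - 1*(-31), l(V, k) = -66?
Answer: -1239378/13 ≈ -95337.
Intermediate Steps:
n(W) = 31 + W (n(W) = W + 31 = 31 + W)
p(g) = -7/3 (p(g) = 7*(-⅓) = -7/3)
Z(Q, K) = -235/26 (Z(Q, K) = -9 + 1/(-28 + 2) = -9 + 1/(-26) = -9 - 1/26 = -235/26)
a = -8009/26 (a = -235/26 - 299 = -8009/26 ≈ -308.04)
(n(-49) + l(15, 33))*(1443 + a) = ((31 - 49) - 66)*(1443 - 8009/26) = (-18 - 66)*(29509/26) = -84*29509/26 = -1239378/13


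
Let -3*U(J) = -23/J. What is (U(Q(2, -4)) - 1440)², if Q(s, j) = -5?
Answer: 467554129/225 ≈ 2.0780e+6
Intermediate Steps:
U(J) = 23/(3*J) (U(J) = -(-23)/(3*J) = 23/(3*J))
(U(Q(2, -4)) - 1440)² = ((23/3)/(-5) - 1440)² = ((23/3)*(-⅕) - 1440)² = (-23/15 - 1440)² = (-21623/15)² = 467554129/225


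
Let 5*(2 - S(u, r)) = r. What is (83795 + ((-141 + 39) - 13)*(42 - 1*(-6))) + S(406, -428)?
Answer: 391813/5 ≈ 78363.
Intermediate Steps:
S(u, r) = 2 - r/5
(83795 + ((-141 + 39) - 13)*(42 - 1*(-6))) + S(406, -428) = (83795 + ((-141 + 39) - 13)*(42 - 1*(-6))) + (2 - ⅕*(-428)) = (83795 + (-102 - 13)*(42 + 6)) + (2 + 428/5) = (83795 - 115*48) + 438/5 = (83795 - 5520) + 438/5 = 78275 + 438/5 = 391813/5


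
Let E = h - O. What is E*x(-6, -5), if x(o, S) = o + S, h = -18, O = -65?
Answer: -517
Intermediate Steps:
x(o, S) = S + o
E = 47 (E = -18 - 1*(-65) = -18 + 65 = 47)
E*x(-6, -5) = 47*(-5 - 6) = 47*(-11) = -517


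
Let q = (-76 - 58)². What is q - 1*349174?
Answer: -331218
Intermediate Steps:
q = 17956 (q = (-134)² = 17956)
q - 1*349174 = 17956 - 1*349174 = 17956 - 349174 = -331218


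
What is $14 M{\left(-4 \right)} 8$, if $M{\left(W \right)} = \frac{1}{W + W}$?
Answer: $-14$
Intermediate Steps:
$M{\left(W \right)} = \frac{1}{2 W}$
$14 M{\left(-4 \right)} 8 = 14 \frac{1}{2 \left(-4\right)} 8 = 14 \cdot \frac{1}{2} \left(- \frac{1}{4}\right) 8 = 14 \left(- \frac{1}{8}\right) 8 = \left(- \frac{7}{4}\right) 8 = -14$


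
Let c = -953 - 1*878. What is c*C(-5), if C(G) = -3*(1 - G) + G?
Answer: 42113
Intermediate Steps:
c = -1831 (c = -953 - 878 = -1831)
C(G) = -3 + 4*G (C(G) = (-3 + 3*G) + G = -3 + 4*G)
c*C(-5) = -1831*(-3 + 4*(-5)) = -1831*(-3 - 20) = -1831*(-23) = 42113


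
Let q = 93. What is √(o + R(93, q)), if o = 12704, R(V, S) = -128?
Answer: 4*√786 ≈ 112.14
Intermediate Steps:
√(o + R(93, q)) = √(12704 - 128) = √12576 = 4*√786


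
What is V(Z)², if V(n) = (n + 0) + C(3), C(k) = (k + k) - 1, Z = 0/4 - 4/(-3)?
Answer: 361/9 ≈ 40.111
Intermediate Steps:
Z = 4/3 (Z = 0*(¼) - 4*(-⅓) = 0 + 4/3 = 4/3 ≈ 1.3333)
C(k) = -1 + 2*k (C(k) = 2*k - 1 = -1 + 2*k)
V(n) = 5 + n (V(n) = (n + 0) + (-1 + 2*3) = n + (-1 + 6) = n + 5 = 5 + n)
V(Z)² = (5 + 4/3)² = (19/3)² = 361/9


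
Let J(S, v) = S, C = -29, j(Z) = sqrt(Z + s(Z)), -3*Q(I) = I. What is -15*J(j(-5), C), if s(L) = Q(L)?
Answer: -5*I*sqrt(30) ≈ -27.386*I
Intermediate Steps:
Q(I) = -I/3
s(L) = -L/3
j(Z) = sqrt(6)*sqrt(Z)/3 (j(Z) = sqrt(Z - Z/3) = sqrt(2*Z/3) = sqrt(6)*sqrt(Z)/3)
-15*J(j(-5), C) = -5*sqrt(6)*sqrt(-5) = -5*sqrt(6)*I*sqrt(5) = -5*I*sqrt(30)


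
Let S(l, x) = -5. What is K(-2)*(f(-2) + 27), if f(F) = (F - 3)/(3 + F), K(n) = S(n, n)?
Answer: -110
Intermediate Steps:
K(n) = -5
f(F) = (-3 + F)/(3 + F)
K(-2)*(f(-2) + 27) = -5*((-3 - 2)/(3 - 2) + 27) = -5*(-5/1 + 27) = -5*(1*(-5) + 27) = -5*(-5 + 27) = -5*22 = -110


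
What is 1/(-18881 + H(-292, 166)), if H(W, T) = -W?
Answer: -1/18589 ≈ -5.3795e-5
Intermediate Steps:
1/(-18881 + H(-292, 166)) = 1/(-18881 - 1*(-292)) = 1/(-18881 + 292) = 1/(-18589) = -1/18589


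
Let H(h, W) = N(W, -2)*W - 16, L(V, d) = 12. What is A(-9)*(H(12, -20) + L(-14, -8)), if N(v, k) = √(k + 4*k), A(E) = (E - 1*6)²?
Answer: -900 - 4500*I*√10 ≈ -900.0 - 14230.0*I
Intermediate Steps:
A(E) = (-6 + E)² (A(E) = (E - 6)² = (-6 + E)²)
N(v, k) = √5*√k (N(v, k) = √(5*k) = √5*√k)
H(h, W) = -16 + I*W*√10 (H(h, W) = (√5*√(-2))*W - 16 = (√5*(I*√2))*W - 16 = (I*√10)*W - 16 = I*W*√10 - 16 = -16 + I*W*√10)
A(-9)*(H(12, -20) + L(-14, -8)) = (-6 - 9)²*((-16 + I*(-20)*√10) + 12) = (-15)²*((-16 - 20*I*√10) + 12) = 225*(-4 - 20*I*√10) = -900 - 4500*I*√10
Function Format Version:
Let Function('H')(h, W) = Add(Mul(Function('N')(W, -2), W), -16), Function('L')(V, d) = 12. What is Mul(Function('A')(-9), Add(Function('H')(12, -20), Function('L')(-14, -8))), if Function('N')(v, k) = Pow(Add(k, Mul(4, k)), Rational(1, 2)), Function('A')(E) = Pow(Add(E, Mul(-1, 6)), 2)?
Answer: Add(-900, Mul(-4500, I, Pow(10, Rational(1, 2)))) ≈ Add(-900.00, Mul(-14230., I))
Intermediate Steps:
Function('A')(E) = Pow(Add(-6, E), 2) (Function('A')(E) = Pow(Add(E, -6), 2) = Pow(Add(-6, E), 2))
Function('N')(v, k) = Mul(Pow(5, Rational(1, 2)), Pow(k, Rational(1, 2))) (Function('N')(v, k) = Pow(Mul(5, k), Rational(1, 2)) = Mul(Pow(5, Rational(1, 2)), Pow(k, Rational(1, 2))))
Function('H')(h, W) = Add(-16, Mul(I, W, Pow(10, Rational(1, 2)))) (Function('H')(h, W) = Add(Mul(Mul(Pow(5, Rational(1, 2)), Pow(-2, Rational(1, 2))), W), -16) = Add(Mul(Mul(Pow(5, Rational(1, 2)), Mul(I, Pow(2, Rational(1, 2)))), W), -16) = Add(Mul(Mul(I, Pow(10, Rational(1, 2))), W), -16) = Add(Mul(I, W, Pow(10, Rational(1, 2))), -16) = Add(-16, Mul(I, W, Pow(10, Rational(1, 2)))))
Mul(Function('A')(-9), Add(Function('H')(12, -20), Function('L')(-14, -8))) = Mul(Pow(Add(-6, -9), 2), Add(Add(-16, Mul(I, -20, Pow(10, Rational(1, 2)))), 12)) = Mul(Pow(-15, 2), Add(Add(-16, Mul(-20, I, Pow(10, Rational(1, 2)))), 12)) = Mul(225, Add(-4, Mul(-20, I, Pow(10, Rational(1, 2))))) = Add(-900, Mul(-4500, I, Pow(10, Rational(1, 2))))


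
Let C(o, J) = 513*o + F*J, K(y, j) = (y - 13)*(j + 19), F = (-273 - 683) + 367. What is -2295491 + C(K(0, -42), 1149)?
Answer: -2818865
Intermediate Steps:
F = -589 (F = -956 + 367 = -589)
K(y, j) = (-13 + y)*(19 + j)
C(o, J) = -589*J + 513*o (C(o, J) = 513*o - 589*J = -589*J + 513*o)
-2295491 + C(K(0, -42), 1149) = -2295491 + (-589*1149 + 513*(-247 - 13*(-42) + 19*0 - 42*0)) = -2295491 + (-676761 + 513*(-247 + 546 + 0 + 0)) = -2295491 + (-676761 + 513*299) = -2295491 + (-676761 + 153387) = -2295491 - 523374 = -2818865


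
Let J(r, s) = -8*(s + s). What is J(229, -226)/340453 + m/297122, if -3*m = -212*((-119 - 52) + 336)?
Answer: 2522037566/50578038133 ≈ 0.049864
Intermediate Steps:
m = 11660 (m = -(-212)*((-119 - 52) + 336)/3 = -(-212)*(-171 + 336)/3 = -(-212)*165/3 = -⅓*(-34980) = 11660)
J(r, s) = -16*s
J(229, -226)/340453 + m/297122 = -16*(-226)/340453 + 11660/297122 = 3616*(1/340453) + 11660*(1/297122) = 3616/340453 + 5830/148561 = 2522037566/50578038133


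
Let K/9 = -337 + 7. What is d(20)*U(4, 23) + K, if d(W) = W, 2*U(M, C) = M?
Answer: -2930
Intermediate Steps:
U(M, C) = M/2
K = -2970 (K = 9*(-337 + 7) = 9*(-330) = -2970)
d(20)*U(4, 23) + K = 20*((½)*4) - 2970 = 20*2 - 2970 = 40 - 2970 = -2930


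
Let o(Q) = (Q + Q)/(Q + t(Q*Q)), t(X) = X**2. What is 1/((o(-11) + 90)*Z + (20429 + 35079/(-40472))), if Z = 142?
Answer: 26913880/893753966361 ≈ 3.0113e-5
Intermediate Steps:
o(Q) = 2*Q/(Q + Q**4) (o(Q) = (Q + Q)/(Q + (Q*Q)**2) = (2*Q)/(Q + (Q**2)**2) = (2*Q)/(Q + Q**4) = 2*Q/(Q + Q**4))
1/((o(-11) + 90)*Z + (20429 + 35079/(-40472))) = 1/((2/(1 + (-11)**3) + 90)*142 + (20429 + 35079/(-40472))) = 1/((2/(1 - 1331) + 90)*142 + (20429 + 35079*(-1/40472))) = 1/((2/(-1330) + 90)*142 + (20429 - 35079/40472)) = 1/((2*(-1/1330) + 90)*142 + 826767409/40472) = 1/((-1/665 + 90)*142 + 826767409/40472) = 1/((59849/665)*142 + 826767409/40472) = 1/(8498558/665 + 826767409/40472) = 1/(893753966361/26913880) = 26913880/893753966361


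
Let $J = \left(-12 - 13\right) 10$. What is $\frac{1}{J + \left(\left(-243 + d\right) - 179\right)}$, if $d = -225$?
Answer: $- \frac{1}{897} \approx -0.0011148$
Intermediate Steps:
$J = -250$ ($J = \left(-25\right) 10 = -250$)
$\frac{1}{J + \left(\left(-243 + d\right) - 179\right)} = \frac{1}{-250 - 647} = \frac{1}{-897} = - \frac{1}{897}$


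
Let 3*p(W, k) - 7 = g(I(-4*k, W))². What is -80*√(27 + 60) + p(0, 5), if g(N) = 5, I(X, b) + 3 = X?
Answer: 32/3 - 80*√87 ≈ -735.52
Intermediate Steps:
I(X, b) = -3 + X
p(W, k) = 32/3 (p(W, k) = 7/3 + (⅓)*5² = 7/3 + (⅓)*25 = 7/3 + 25/3 = 32/3)
-80*√(27 + 60) + p(0, 5) = -80*√(27 + 60) + 32/3 = -80*√87 + 32/3 = 32/3 - 80*√87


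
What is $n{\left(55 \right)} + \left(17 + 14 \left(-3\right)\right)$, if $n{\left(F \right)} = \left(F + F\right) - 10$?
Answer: $75$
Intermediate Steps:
$n{\left(F \right)} = -10 + 2 F$ ($n{\left(F \right)} = 2 F - 10 = -10 + 2 F$)
$n{\left(55 \right)} + \left(17 + 14 \left(-3\right)\right) = \left(-10 + 2 \cdot 55\right) + \left(17 + 14 \left(-3\right)\right) = \left(-10 + 110\right) + \left(17 - 42\right) = 100 - 25 = 75$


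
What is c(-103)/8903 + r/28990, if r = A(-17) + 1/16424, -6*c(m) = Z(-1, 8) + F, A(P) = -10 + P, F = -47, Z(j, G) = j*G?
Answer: 1249597477/12717003177840 ≈ 9.8262e-5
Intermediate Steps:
Z(j, G) = G*j
c(m) = 55/6 (c(m) = -(8*(-1) - 47)/6 = -(-8 - 47)/6 = -1/6*(-55) = 55/6)
r = -443447/16424 (r = (-10 - 17) + 1/16424 = -27 + 1/16424 = -443447/16424 ≈ -27.000)
c(-103)/8903 + r/28990 = (55/6)/8903 - 443447/16424/28990 = (55/6)*(1/8903) - 443447/16424*1/28990 = 55/53418 - 443447/476131760 = 1249597477/12717003177840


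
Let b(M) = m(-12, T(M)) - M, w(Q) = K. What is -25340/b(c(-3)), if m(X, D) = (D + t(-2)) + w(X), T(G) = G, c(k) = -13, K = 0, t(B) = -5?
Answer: 5068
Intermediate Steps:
w(Q) = 0
m(X, D) = -5 + D (m(X, D) = (D - 5) + 0 = (-5 + D) + 0 = -5 + D)
b(M) = -5 (b(M) = (-5 + M) - M = -5)
-25340/b(c(-3)) = -25340/(-5) = -25340*(-⅕) = 5068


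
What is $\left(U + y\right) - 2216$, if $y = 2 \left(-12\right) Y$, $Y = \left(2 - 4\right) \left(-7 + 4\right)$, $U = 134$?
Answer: $-2226$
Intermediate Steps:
$Y = 6$ ($Y = \left(-2\right) \left(-3\right) = 6$)
$y = -144$ ($y = 2 \left(-12\right) 6 = \left(-24\right) 6 = -144$)
$\left(U + y\right) - 2216 = \left(134 - 144\right) - 2216 = -10 - 2216 = -2226$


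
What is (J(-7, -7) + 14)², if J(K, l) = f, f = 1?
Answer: 225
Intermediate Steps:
J(K, l) = 1
(J(-7, -7) + 14)² = (1 + 14)² = 15² = 225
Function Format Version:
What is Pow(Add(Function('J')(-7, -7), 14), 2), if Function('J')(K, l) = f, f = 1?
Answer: 225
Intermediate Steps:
Function('J')(K, l) = 1
Pow(Add(Function('J')(-7, -7), 14), 2) = Pow(Add(1, 14), 2) = Pow(15, 2) = 225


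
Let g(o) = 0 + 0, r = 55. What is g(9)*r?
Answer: 0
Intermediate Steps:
g(o) = 0
g(9)*r = 0*55 = 0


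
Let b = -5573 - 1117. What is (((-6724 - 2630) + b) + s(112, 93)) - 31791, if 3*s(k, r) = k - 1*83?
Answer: -143476/3 ≈ -47825.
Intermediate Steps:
s(k, r) = -83/3 + k/3 (s(k, r) = (k - 1*83)/3 = (k - 83)/3 = (-83 + k)/3 = -83/3 + k/3)
b = -6690
(((-6724 - 2630) + b) + s(112, 93)) - 31791 = (((-6724 - 2630) - 6690) + (-83/3 + (1/3)*112)) - 31791 = ((-9354 - 6690) + (-83/3 + 112/3)) - 31791 = (-16044 + 29/3) - 31791 = -48103/3 - 31791 = -143476/3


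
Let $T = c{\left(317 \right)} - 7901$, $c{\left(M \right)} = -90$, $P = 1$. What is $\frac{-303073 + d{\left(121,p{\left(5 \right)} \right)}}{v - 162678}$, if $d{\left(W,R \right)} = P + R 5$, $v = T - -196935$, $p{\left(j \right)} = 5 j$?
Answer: $- \frac{302947}{26266} \approx -11.534$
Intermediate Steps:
$T = -7991$ ($T = -90 - 7901 = -7991$)
$v = 188944$ ($v = -7991 - -196935 = -7991 + 196935 = 188944$)
$d{\left(W,R \right)} = 1 + 5 R$ ($d{\left(W,R \right)} = 1 + R 5 = 1 + 5 R$)
$\frac{-303073 + d{\left(121,p{\left(5 \right)} \right)}}{v - 162678} = \frac{-303073 + \left(1 + 5 \cdot 5 \cdot 5\right)}{188944 - 162678} = \frac{-303073 + \left(1 + 5 \cdot 25\right)}{26266} = \left(-303073 + \left(1 + 125\right)\right) \frac{1}{26266} = \left(-303073 + 126\right) \frac{1}{26266} = \left(-302947\right) \frac{1}{26266} = - \frac{302947}{26266}$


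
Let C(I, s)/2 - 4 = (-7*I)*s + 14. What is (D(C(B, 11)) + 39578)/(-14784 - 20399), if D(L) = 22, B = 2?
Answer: -39600/35183 ≈ -1.1255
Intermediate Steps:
C(I, s) = 36 - 14*I*s (C(I, s) = 8 + 2*((-7*I)*s + 14) = 8 + 2*(-7*I*s + 14) = 8 + 2*(14 - 7*I*s) = 8 + (28 - 14*I*s) = 36 - 14*I*s)
(D(C(B, 11)) + 39578)/(-14784 - 20399) = (22 + 39578)/(-14784 - 20399) = 39600/(-35183) = 39600*(-1/35183) = -39600/35183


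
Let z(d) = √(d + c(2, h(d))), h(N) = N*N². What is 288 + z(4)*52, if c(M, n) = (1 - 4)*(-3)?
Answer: 288 + 52*√13 ≈ 475.49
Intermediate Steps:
h(N) = N³
c(M, n) = 9 (c(M, n) = -3*(-3) = 9)
z(d) = √(9 + d) (z(d) = √(d + 9) = √(9 + d))
288 + z(4)*52 = 288 + √(9 + 4)*52 = 288 + √13*52 = 288 + 52*√13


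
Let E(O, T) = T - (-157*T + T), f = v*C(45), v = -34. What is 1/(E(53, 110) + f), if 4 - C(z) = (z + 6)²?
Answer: 1/105568 ≈ 9.4726e-6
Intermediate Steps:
C(z) = 4 - (6 + z)² (C(z) = 4 - (z + 6)² = 4 - (6 + z)²)
f = 88298 (f = -34*(4 - (6 + 45)²) = -34*(4 - 1*51²) = -34*(4 - 1*2601) = -34*(4 - 2601) = -34*(-2597) = 88298)
E(O, T) = 157*T (E(O, T) = T - (-156)*T = T + 156*T = 157*T)
1/(E(53, 110) + f) = 1/(157*110 + 88298) = 1/(17270 + 88298) = 1/105568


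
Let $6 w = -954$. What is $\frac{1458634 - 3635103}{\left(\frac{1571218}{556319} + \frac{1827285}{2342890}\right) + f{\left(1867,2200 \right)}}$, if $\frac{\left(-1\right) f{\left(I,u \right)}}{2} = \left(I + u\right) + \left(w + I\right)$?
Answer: $\frac{567359423753247158}{3009901103751313} \approx 188.5$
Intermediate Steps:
$w = -159$ ($w = \frac{1}{6} \left(-954\right) = -159$)
$f{\left(I,u \right)} = 318 - 4 I - 2 u$ ($f{\left(I,u \right)} = - 2 \left(\left(I + u\right) + \left(-159 + I\right)\right) = - 2 \left(-159 + u + 2 I\right) = 318 - 4 I - 2 u$)
$\frac{1458634 - 3635103}{\left(\frac{1571218}{556319} + \frac{1827285}{2342890}\right) + f{\left(1867,2200 \right)}} = \frac{1458634 - 3635103}{\left(\frac{1571218}{556319} + \frac{1827285}{2342890}\right) - 11550} = - \frac{2176469}{\left(1571218 \cdot \frac{1}{556319} + 1827285 \cdot \frac{1}{2342890}\right) - 11550} = - \frac{2176469}{\left(\frac{1571218}{556319} + \frac{365457}{468578}\right) - 11550} = - \frac{2176469}{\frac{939548860787}{260678844382} - 11550} = - \frac{2176469}{- \frac{3009901103751313}{260678844382}} = \left(-2176469\right) \left(- \frac{260678844382}{3009901103751313}\right) = \frac{567359423753247158}{3009901103751313}$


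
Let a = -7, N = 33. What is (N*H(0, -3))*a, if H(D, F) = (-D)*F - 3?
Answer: 693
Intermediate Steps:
H(D, F) = -3 - D*F (H(D, F) = -D*F - 3 = -3 - D*F)
(N*H(0, -3))*a = (33*(-3 - 1*0*(-3)))*(-7) = (33*(-3 + 0))*(-7) = (33*(-3))*(-7) = -99*(-7) = 693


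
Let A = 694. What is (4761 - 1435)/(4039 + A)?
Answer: 3326/4733 ≈ 0.70273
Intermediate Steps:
(4761 - 1435)/(4039 + A) = (4761 - 1435)/(4039 + 694) = 3326/4733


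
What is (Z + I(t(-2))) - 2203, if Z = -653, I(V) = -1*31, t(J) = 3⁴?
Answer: -2887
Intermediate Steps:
t(J) = 81
I(V) = -31
(Z + I(t(-2))) - 2203 = (-653 - 31) - 2203 = -684 - 2203 = -2887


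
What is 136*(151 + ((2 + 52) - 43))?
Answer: 22032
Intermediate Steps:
136*(151 + ((2 + 52) - 43)) = 136*(151 + (54 - 43)) = 136*(151 + 11) = 136*162 = 22032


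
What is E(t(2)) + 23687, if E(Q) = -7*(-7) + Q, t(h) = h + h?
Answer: 23740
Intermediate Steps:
t(h) = 2*h
E(Q) = 49 + Q
E(t(2)) + 23687 = (49 + 2*2) + 23687 = (49 + 4) + 23687 = 53 + 23687 = 23740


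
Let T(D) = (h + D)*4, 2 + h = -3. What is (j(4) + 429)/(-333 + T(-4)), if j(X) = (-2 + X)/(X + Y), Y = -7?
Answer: -1285/1107 ≈ -1.1608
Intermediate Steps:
h = -5 (h = -2 - 3 = -5)
T(D) = -20 + 4*D (T(D) = (-5 + D)*4 = -20 + 4*D)
j(X) = (-2 + X)/(-7 + X) (j(X) = (-2 + X)/(X - 7) = (-2 + X)/(-7 + X))
(j(4) + 429)/(-333 + T(-4)) = ((-2 + 4)/(-7 + 4) + 429)/(-333 + (-20 + 4*(-4))) = (2/(-3) + 429)/(-333 + (-20 - 16)) = (-1/3*2 + 429)/(-333 - 36) = (-2/3 + 429)/(-369) = (1285/3)*(-1/369) = -1285/1107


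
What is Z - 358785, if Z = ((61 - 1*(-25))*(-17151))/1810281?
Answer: -216501047857/603427 ≈ -3.5879e+5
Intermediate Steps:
Z = -491662/603427 (Z = ((61 + 25)*(-17151))*(1/1810281) = (86*(-17151))*(1/1810281) = -1474986*1/1810281 = -491662/603427 ≈ -0.81478)
Z - 358785 = -491662/603427 - 358785 = -216501047857/603427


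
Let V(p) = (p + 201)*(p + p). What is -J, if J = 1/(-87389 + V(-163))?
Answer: 1/99777 ≈ 1.0022e-5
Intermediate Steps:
V(p) = 2*p*(201 + p) (V(p) = (201 + p)*(2*p) = 2*p*(201 + p))
J = -1/99777 (J = 1/(-87389 + 2*(-163)*(201 - 163)) = 1/(-87389 + 2*(-163)*38) = 1/(-87389 - 12388) = 1/(-99777) = -1/99777 ≈ -1.0022e-5)
-J = -1*(-1/99777) = 1/99777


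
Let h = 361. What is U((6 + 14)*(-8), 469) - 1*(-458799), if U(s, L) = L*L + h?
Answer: 679121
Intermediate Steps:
U(s, L) = 361 + L² (U(s, L) = L*L + 361 = L² + 361 = 361 + L²)
U((6 + 14)*(-8), 469) - 1*(-458799) = (361 + 469²) - 1*(-458799) = (361 + 219961) + 458799 = 220322 + 458799 = 679121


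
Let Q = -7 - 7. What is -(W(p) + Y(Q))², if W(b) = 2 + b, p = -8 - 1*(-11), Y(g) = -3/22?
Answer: -11449/484 ≈ -23.655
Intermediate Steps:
Q = -14
Y(g) = -3/22 (Y(g) = -3*1/22 = -3/22)
p = 3 (p = -8 + 11 = 3)
-(W(p) + Y(Q))² = -((2 + 3) - 3/22)² = -(5 - 3/22)² = -(107/22)² = -1*11449/484 = -11449/484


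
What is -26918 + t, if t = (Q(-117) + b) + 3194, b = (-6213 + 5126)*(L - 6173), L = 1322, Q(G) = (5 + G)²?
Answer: 5261857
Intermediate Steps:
b = 5273037 (b = (-6213 + 5126)*(1322 - 6173) = -1087*(-4851) = 5273037)
t = 5288775 (t = ((5 - 117)² + 5273037) + 3194 = ((-112)² + 5273037) + 3194 = (12544 + 5273037) + 3194 = 5285581 + 3194 = 5288775)
-26918 + t = -26918 + 5288775 = 5261857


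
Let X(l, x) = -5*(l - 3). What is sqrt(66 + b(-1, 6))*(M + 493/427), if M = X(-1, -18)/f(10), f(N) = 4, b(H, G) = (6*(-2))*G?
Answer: 2628*I*sqrt(6)/427 ≈ 15.076*I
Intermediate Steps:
b(H, G) = -12*G
X(l, x) = 15 - 5*l (X(l, x) = -5*(-3 + l) = 15 - 5*l)
M = 5 (M = (15 - 5*(-1))/4 = (15 + 5)*(1/4) = 20*(1/4) = 5)
sqrt(66 + b(-1, 6))*(M + 493/427) = sqrt(66 - 12*6)*(5 + 493/427) = sqrt(66 - 72)*(5 + 493*(1/427)) = sqrt(-6)*(5 + 493/427) = (I*sqrt(6))*(2628/427) = 2628*I*sqrt(6)/427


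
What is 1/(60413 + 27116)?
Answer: 1/87529 ≈ 1.1425e-5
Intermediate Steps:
1/(60413 + 27116) = 1/87529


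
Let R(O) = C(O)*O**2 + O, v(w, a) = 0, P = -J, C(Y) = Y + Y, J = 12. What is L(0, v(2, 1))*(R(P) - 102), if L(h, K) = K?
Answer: 0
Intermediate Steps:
C(Y) = 2*Y
P = -12 (P = -1*12 = -12)
R(O) = O + 2*O**3 (R(O) = (2*O)*O**2 + O = 2*O**3 + O = O + 2*O**3)
L(0, v(2, 1))*(R(P) - 102) = 0*((-12 + 2*(-12)**3) - 102) = 0*((-12 + 2*(-1728)) - 102) = 0*((-12 - 3456) - 102) = 0*(-3468 - 102) = 0*(-3570) = 0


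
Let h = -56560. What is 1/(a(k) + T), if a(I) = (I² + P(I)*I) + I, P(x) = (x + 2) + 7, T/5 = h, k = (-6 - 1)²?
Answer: -1/277508 ≈ -3.6035e-6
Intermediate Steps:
k = 49 (k = (-7)² = 49)
T = -282800 (T = 5*(-56560) = -282800)
P(x) = 9 + x (P(x) = (2 + x) + 7 = 9 + x)
a(I) = I + I² + I*(9 + I) (a(I) = (I² + (9 + I)*I) + I = (I² + I*(9 + I)) + I = I + I² + I*(9 + I))
1/(a(k) + T) = 1/(2*49*(5 + 49) - 282800) = 1/(2*49*54 - 282800) = 1/(5292 - 282800) = 1/(-277508) = -1/277508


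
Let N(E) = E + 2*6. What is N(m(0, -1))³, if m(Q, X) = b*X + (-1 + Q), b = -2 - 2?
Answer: 3375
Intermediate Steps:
b = -4
m(Q, X) = -1 + Q - 4*X (m(Q, X) = -4*X + (-1 + Q) = -1 + Q - 4*X)
N(E) = 12 + E (N(E) = E + 12 = 12 + E)
N(m(0, -1))³ = (12 + (-1 + 0 - 4*(-1)))³ = (12 + (-1 + 0 + 4))³ = (12 + 3)³ = 15³ = 3375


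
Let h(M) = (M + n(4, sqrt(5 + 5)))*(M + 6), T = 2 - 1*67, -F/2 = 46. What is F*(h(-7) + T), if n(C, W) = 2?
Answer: 5520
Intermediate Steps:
F = -92 (F = -2*46 = -92)
T = -65 (T = 2 - 67 = -65)
h(M) = (2 + M)*(6 + M) (h(M) = (M + 2)*(M + 6) = (2 + M)*(6 + M))
F*(h(-7) + T) = -92*((12 + (-7)**2 + 8*(-7)) - 65) = -92*((12 + 49 - 56) - 65) = -92*(5 - 65) = -92*(-60) = 5520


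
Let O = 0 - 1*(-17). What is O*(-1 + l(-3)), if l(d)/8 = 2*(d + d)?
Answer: -1649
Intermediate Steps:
O = 17 (O = 0 + 17 = 17)
l(d) = 32*d (l(d) = 8*(2*(d + d)) = 8*(2*(2*d)) = 8*(4*d) = 32*d)
O*(-1 + l(-3)) = 17*(-1 + 32*(-3)) = 17*(-1 - 96) = 17*(-97) = -1649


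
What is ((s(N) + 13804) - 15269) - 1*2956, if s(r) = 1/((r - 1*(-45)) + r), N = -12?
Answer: -92840/21 ≈ -4421.0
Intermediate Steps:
s(r) = 1/(45 + 2*r) (s(r) = 1/((r + 45) + r) = 1/((45 + r) + r) = 1/(45 + 2*r))
((s(N) + 13804) - 15269) - 1*2956 = ((1/(45 + 2*(-12)) + 13804) - 15269) - 1*2956 = ((1/(45 - 24) + 13804) - 15269) - 2956 = ((1/21 + 13804) - 15269) - 2956 = (289885/21 - 15269) - 2956 = -30764/21 - 2956 = -92840/21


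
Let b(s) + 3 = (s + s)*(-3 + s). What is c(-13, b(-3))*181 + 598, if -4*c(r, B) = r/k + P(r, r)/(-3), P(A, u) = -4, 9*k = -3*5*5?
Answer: 140123/300 ≈ 467.08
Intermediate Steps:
k = -25/3 (k = (-3*5*5)/9 = (-15*5)/9 = (⅑)*(-75) = -25/3 ≈ -8.3333)
b(s) = -3 + 2*s*(-3 + s) (b(s) = -3 + (s + s)*(-3 + s) = -3 + (2*s)*(-3 + s) = -3 + 2*s*(-3 + s))
c(r, B) = -⅓ + 3*r/100 (c(r, B) = -(r/(-25/3) - 4/(-3))/4 = -(r*(-3/25) - 4*(-⅓))/4 = -(-3*r/25 + 4/3)/4 = -(4/3 - 3*r/25)/4 = -⅓ + 3*r/100)
c(-13, b(-3))*181 + 598 = (-⅓ + (3/100)*(-13))*181 + 598 = (-⅓ - 39/100)*181 + 598 = -217/300*181 + 598 = -39277/300 + 598 = 140123/300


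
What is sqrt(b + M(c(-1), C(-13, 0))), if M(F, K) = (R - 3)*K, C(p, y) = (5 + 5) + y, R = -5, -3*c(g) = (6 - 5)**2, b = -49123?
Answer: 3*I*sqrt(5467) ≈ 221.82*I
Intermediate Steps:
c(g) = -1/3 (c(g) = -(6 - 5)**2/3 = -1/3*1**2 = -1/3*1 = -1/3)
C(p, y) = 10 + y
M(F, K) = -8*K (M(F, K) = (-5 - 3)*K = -8*K)
sqrt(b + M(c(-1), C(-13, 0))) = sqrt(-49123 - 8*(10 + 0)) = sqrt(-49123 - 8*10) = sqrt(-49123 - 80) = sqrt(-49203) = 3*I*sqrt(5467)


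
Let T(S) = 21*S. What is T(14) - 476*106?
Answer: -50162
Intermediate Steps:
T(14) - 476*106 = 21*14 - 476*106 = 294 - 50456 = -50162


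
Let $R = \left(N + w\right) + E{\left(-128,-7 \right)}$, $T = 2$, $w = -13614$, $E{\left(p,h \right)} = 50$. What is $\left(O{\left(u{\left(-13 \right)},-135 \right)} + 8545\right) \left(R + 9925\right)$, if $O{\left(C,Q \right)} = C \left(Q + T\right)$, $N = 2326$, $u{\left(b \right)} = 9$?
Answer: $-9647924$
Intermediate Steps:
$O{\left(C,Q \right)} = C \left(2 + Q\right)$ ($O{\left(C,Q \right)} = C \left(Q + 2\right) = C \left(2 + Q\right)$)
$R = -11238$ ($R = \left(2326 - 13614\right) + 50 = -11288 + 50 = -11238$)
$\left(O{\left(u{\left(-13 \right)},-135 \right)} + 8545\right) \left(R + 9925\right) = \left(9 \left(2 - 135\right) + 8545\right) \left(-11238 + 9925\right) = \left(9 \left(-133\right) + 8545\right) \left(-1313\right) = \left(-1197 + 8545\right) \left(-1313\right) = 7348 \left(-1313\right) = -9647924$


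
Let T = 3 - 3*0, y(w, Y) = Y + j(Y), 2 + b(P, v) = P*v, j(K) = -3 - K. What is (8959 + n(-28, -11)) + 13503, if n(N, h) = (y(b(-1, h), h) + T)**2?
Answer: 22462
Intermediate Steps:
b(P, v) = -2 + P*v
y(w, Y) = -3 (y(w, Y) = Y + (-3 - Y) = -3)
T = 3 (T = 3 + 0 = 3)
n(N, h) = 0 (n(N, h) = (-3 + 3)**2 = 0**2 = 0)
(8959 + n(-28, -11)) + 13503 = (8959 + 0) + 13503 = 8959 + 13503 = 22462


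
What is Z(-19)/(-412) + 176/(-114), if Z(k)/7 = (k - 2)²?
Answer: -212215/23484 ≈ -9.0366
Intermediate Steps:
Z(k) = 7*(-2 + k)² (Z(k) = 7*(k - 2)² = 7*(-2 + k)²)
Z(-19)/(-412) + 176/(-114) = (7*(-2 - 19)²)/(-412) + 176/(-114) = (7*(-21)²)*(-1/412) + 176*(-1/114) = (7*441)*(-1/412) - 88/57 = 3087*(-1/412) - 88/57 = -3087/412 - 88/57 = -212215/23484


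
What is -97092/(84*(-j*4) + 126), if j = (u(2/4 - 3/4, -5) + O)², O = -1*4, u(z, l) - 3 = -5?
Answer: 5394/665 ≈ 8.1113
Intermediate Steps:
u(z, l) = -2 (u(z, l) = 3 - 5 = -2)
O = -4
j = 36 (j = (-2 - 4)² = (-6)² = 36)
-97092/(84*(-j*4) + 126) = -97092/(84*(-1*36*4) + 126) = -97092/(84*(-36*4) + 126) = -97092/(84*(-144) + 126) = -97092/(-12096 + 126) = -97092/(-11970) = -97092*(-1/11970) = 5394/665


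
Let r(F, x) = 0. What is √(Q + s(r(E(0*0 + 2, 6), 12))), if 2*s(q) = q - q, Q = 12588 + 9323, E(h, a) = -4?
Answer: √21911 ≈ 148.02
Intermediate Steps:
Q = 21911
s(q) = 0 (s(q) = (q - q)/2 = (½)*0 = 0)
√(Q + s(r(E(0*0 + 2, 6), 12))) = √(21911 + 0) = √21911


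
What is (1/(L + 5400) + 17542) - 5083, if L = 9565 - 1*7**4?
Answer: 156534877/12564 ≈ 12459.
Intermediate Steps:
L = 7164 (L = 9565 - 1*2401 = 9565 - 2401 = 7164)
(1/(L + 5400) + 17542) - 5083 = (1/(7164 + 5400) + 17542) - 5083 = (1/12564 + 17542) - 5083 = 220397689/12564 - 5083 = 156534877/12564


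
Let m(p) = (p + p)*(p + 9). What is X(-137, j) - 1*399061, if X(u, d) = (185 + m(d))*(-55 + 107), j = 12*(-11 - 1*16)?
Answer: 10224799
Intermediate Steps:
m(p) = 2*p*(9 + p) (m(p) = (2*p)*(9 + p) = 2*p*(9 + p))
j = -324 (j = 12*(-11 - 16) = 12*(-27) = -324)
X(u, d) = 9620 + 104*d*(9 + d) (X(u, d) = (185 + 2*d*(9 + d))*(-55 + 107) = (185 + 2*d*(9 + d))*52 = 9620 + 104*d*(9 + d))
X(-137, j) - 1*399061 = (9620 + 104*(-324)*(9 - 324)) - 1*399061 = (9620 + 104*(-324)*(-315)) - 399061 = (9620 + 10614240) - 399061 = 10623860 - 399061 = 10224799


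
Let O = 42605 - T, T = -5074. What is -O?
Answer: -47679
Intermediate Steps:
O = 47679 (O = 42605 - 1*(-5074) = 42605 + 5074 = 47679)
-O = -1*47679 = -47679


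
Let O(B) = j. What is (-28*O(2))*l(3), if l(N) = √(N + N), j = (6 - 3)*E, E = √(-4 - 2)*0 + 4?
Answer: -336*√6 ≈ -823.03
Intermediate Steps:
E = 4 (E = √(-6)*0 + 4 = (I*√6)*0 + 4 = 0 + 4 = 4)
j = 12 (j = (6 - 3)*4 = 3*4 = 12)
l(N) = √2*√N (l(N) = √(2*N) = √2*√N)
O(B) = 12
(-28*O(2))*l(3) = (-28*12)*(√2*√3) = -336*√6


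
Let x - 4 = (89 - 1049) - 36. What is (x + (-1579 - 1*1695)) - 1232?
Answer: -5498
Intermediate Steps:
x = -992 (x = 4 + ((89 - 1049) - 36) = 4 + (-960 - 36) = 4 - 996 = -992)
(x + (-1579 - 1*1695)) - 1232 = (-992 + (-1579 - 1*1695)) - 1232 = (-992 + (-1579 - 1695)) - 1232 = (-992 - 3274) - 1232 = -4266 - 1232 = -5498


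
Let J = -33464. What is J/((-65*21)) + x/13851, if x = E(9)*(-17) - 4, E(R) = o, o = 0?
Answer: 154501468/6302205 ≈ 24.515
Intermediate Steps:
E(R) = 0
x = -4 (x = 0*(-17) - 4 = 0 - 4 = -4)
J/((-65*21)) + x/13851 = -33464/((-65*21)) - 4/13851 = -33464/(-1365) - 4*1/13851 = -33464*(-1/1365) - 4/13851 = 33464/1365 - 4/13851 = 154501468/6302205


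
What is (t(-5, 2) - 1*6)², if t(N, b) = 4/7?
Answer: 1444/49 ≈ 29.469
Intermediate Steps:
t(N, b) = 4/7 (t(N, b) = 4*(⅐) = 4/7)
(t(-5, 2) - 1*6)² = (4/7 - 1*6)² = (4/7 - 6)² = (-38/7)² = 1444/49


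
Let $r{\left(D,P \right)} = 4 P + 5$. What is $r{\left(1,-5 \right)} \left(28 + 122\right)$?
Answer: $-2250$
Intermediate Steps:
$r{\left(D,P \right)} = 5 + 4 P$
$r{\left(1,-5 \right)} \left(28 + 122\right) = \left(5 + 4 \left(-5\right)\right) \left(28 + 122\right) = \left(5 - 20\right) 150 = \left(-15\right) 150 = -2250$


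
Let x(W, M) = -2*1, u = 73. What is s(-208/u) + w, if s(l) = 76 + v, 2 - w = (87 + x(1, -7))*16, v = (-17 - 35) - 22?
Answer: -1356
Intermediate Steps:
x(W, M) = -2
v = -74 (v = -52 - 22 = -74)
w = -1358 (w = 2 - (87 - 2)*16 = 2 - 85*16 = 2 - 1*1360 = 2 - 1360 = -1358)
s(l) = 2 (s(l) = 76 - 74 = 2)
s(-208/u) + w = 2 - 1358 = -1356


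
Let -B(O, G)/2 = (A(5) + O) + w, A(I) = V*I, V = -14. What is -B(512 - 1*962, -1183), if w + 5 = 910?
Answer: 770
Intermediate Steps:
w = 905 (w = -5 + 910 = 905)
A(I) = -14*I
B(O, G) = -1670 - 2*O (B(O, G) = -2*((-14*5 + O) + 905) = -2*((-70 + O) + 905) = -2*(835 + O) = -1670 - 2*O)
-B(512 - 1*962, -1183) = -(-1670 - 2*(512 - 1*962)) = -(-1670 - 2*(512 - 962)) = -(-1670 - 2*(-450)) = -(-1670 + 900) = -1*(-770) = 770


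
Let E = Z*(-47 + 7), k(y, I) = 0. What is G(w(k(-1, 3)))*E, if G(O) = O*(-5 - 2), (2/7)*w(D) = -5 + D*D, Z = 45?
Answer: -220500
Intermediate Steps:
w(D) = -35/2 + 7*D²/2 (w(D) = 7*(-5 + D*D)/2 = 7*(-5 + D²)/2 = -35/2 + 7*D²/2)
E = -1800 (E = 45*(-47 + 7) = 45*(-40) = -1800)
G(O) = -7*O (G(O) = O*(-7) = -7*O)
G(w(k(-1, 3)))*E = -7*(-35/2 + (7/2)*0²)*(-1800) = -7*(-35/2 + (7/2)*0)*(-1800) = -7*(-35/2 + 0)*(-1800) = -7*(-35/2)*(-1800) = (245/2)*(-1800) = -220500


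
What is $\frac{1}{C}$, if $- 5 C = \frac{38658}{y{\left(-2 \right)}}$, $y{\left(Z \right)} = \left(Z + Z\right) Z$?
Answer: $- \frac{20}{19329} \approx -0.0010347$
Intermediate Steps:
$y{\left(Z \right)} = 2 Z^{2}$ ($y{\left(Z \right)} = 2 Z Z = 2 Z^{2}$)
$C = - \frac{19329}{20}$ ($C = - \frac{38658 \frac{1}{2 \left(-2\right)^{2}}}{5} = - \frac{38658 \frac{1}{2 \cdot 4}}{5} = - \frac{38658 \cdot \frac{1}{8}}{5} = \left(- \frac{1}{5}\right) \frac{19329}{4} = - \frac{19329}{20} \approx -966.45$)
$\frac{1}{C} = \frac{1}{- \frac{19329}{20}} = - \frac{20}{19329}$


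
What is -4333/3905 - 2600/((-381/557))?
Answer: 5653570127/1487805 ≈ 3799.9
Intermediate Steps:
-4333/3905 - 2600/((-381/557)) = -4333*1/3905 - 2600/((-381*1/557)) = -4333/3905 - 2600/(-381/557) = -4333/3905 - 2600*(-557/381) = -4333/3905 + 1448200/381 = 5653570127/1487805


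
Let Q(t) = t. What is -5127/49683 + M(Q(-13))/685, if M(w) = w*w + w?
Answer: 1412851/11344285 ≈ 0.12454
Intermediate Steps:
M(w) = w + w**2 (M(w) = w**2 + w = w + w**2)
-5127/49683 + M(Q(-13))/685 = -5127/49683 - 13*(1 - 13)/685 = -5127*1/49683 - 13*(-12)*(1/685) = -1709/16561 + 156*(1/685) = -1709/16561 + 156/685 = 1412851/11344285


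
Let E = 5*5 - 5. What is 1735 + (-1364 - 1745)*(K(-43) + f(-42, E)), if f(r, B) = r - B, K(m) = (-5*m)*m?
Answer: 28937198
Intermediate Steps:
E = 20 (E = 25 - 5 = 20)
K(m) = -5*m²
1735 + (-1364 - 1745)*(K(-43) + f(-42, E)) = 1735 + (-1364 - 1745)*(-5*(-43)² + (-42 - 1*20)) = 1735 - 3109*(-5*1849 + (-42 - 20)) = 1735 - 3109*(-9245 - 62) = 1735 - 3109*(-9307) = 1735 + 28935463 = 28937198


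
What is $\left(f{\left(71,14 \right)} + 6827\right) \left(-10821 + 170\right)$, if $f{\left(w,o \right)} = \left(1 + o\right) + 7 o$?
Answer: $-73917940$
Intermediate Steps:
$f{\left(w,o \right)} = 1 + 8 o$
$\left(f{\left(71,14 \right)} + 6827\right) \left(-10821 + 170\right) = \left(\left(1 + 8 \cdot 14\right) + 6827\right) \left(-10821 + 170\right) = \left(\left(1 + 112\right) + 6827\right) \left(-10651\right) = \left(113 + 6827\right) \left(-10651\right) = 6940 \left(-10651\right) = -73917940$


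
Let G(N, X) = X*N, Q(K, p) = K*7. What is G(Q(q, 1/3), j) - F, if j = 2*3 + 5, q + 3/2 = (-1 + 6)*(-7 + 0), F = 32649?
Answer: -70919/2 ≈ -35460.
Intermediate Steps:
q = -73/2 (q = -3/2 + (-1 + 6)*(-7 + 0) = -3/2 + 5*(-7) = -3/2 - 35 = -73/2 ≈ -36.500)
Q(K, p) = 7*K
j = 11 (j = 6 + 5 = 11)
G(N, X) = N*X
G(Q(q, 1/3), j) - F = (7*(-73/2))*11 - 1*32649 = -511/2*11 - 32649 = -5621/2 - 32649 = -70919/2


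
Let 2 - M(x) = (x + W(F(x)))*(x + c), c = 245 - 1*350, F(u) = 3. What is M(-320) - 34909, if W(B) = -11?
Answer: -175582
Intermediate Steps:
c = -105 (c = 245 - 350 = -105)
M(x) = 2 - (-105 + x)*(-11 + x) (M(x) = 2 - (x - 11)*(x - 105) = 2 - (-11 + x)*(-105 + x) = 2 - (-105 + x)*(-11 + x))
M(-320) - 34909 = (-1153 - 1*(-320)**2 + 116*(-320)) - 34909 = (-1153 - 1*102400 - 37120) - 34909 = (-1153 - 102400 - 37120) - 34909 = -140673 - 34909 = -175582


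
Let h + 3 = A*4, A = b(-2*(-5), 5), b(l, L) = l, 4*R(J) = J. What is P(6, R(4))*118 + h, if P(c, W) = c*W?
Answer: 745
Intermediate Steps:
R(J) = J/4
A = 10 (A = -2*(-5) = 10)
P(c, W) = W*c
h = 37 (h = -3 + 10*4 = -3 + 40 = 37)
P(6, R(4))*118 + h = (((¼)*4)*6)*118 + 37 = (1*6)*118 + 37 = 6*118 + 37 = 708 + 37 = 745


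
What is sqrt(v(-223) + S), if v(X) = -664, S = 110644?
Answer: 6*sqrt(3055) ≈ 331.63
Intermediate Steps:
sqrt(v(-223) + S) = sqrt(-664 + 110644) = sqrt(109980) = 6*sqrt(3055)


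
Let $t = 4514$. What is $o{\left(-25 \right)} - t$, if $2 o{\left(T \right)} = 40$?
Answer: $-4494$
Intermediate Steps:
$o{\left(T \right)} = 20$ ($o{\left(T \right)} = \frac{1}{2} \cdot 40 = 20$)
$o{\left(-25 \right)} - t = 20 - 4514 = -4494$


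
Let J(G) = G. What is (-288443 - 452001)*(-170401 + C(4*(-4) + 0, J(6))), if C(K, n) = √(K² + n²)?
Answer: 126172398044 - 1480888*√73 ≈ 1.2616e+11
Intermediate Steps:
(-288443 - 452001)*(-170401 + C(4*(-4) + 0, J(6))) = (-288443 - 452001)*(-170401 + √((4*(-4) + 0)² + 6²)) = -740444*(-170401 + √((-16 + 0)² + 36)) = -740444*(-170401 + √((-16)² + 36)) = -740444*(-170401 + √(256 + 36)) = -740444*(-170401 + √292) = -740444*(-170401 + 2*√73) = 126172398044 - 1480888*√73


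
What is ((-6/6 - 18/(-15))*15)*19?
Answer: 57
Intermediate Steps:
((-6/6 - 18/(-15))*15)*19 = ((-6*⅙ - 18*(-1/15))*15)*19 = ((-1 + 6/5)*15)*19 = ((⅕)*15)*19 = 3*19 = 57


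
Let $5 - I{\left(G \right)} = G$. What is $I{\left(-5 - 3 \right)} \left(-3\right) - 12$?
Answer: $-51$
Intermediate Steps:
$I{\left(G \right)} = 5 - G$
$I{\left(-5 - 3 \right)} \left(-3\right) - 12 = \left(5 - \left(-5 - 3\right)\right) \left(-3\right) - 12 = \left(5 - -8\right) \left(-3\right) - 12 = \left(5 + 8\right) \left(-3\right) - 12 = 13 \left(-3\right) - 12 = -39 - 12 = -51$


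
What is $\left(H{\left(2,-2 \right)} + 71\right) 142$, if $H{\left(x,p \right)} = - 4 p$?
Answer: $11218$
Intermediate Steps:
$\left(H{\left(2,-2 \right)} + 71\right) 142 = \left(\left(-4\right) \left(-2\right) + 71\right) 142 = \left(8 + 71\right) 142 = 79 \cdot 142 = 11218$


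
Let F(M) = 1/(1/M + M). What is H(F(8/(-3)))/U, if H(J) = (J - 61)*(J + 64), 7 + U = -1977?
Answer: 2601137/1321592 ≈ 1.9682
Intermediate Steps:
U = -1984 (U = -7 - 1977 = -1984)
F(M) = 1/(M + 1/M)
H(J) = (-61 + J)*(64 + J)
H(F(8/(-3)))/U = (-3904 + ((8/(-3))/(1 + (8/(-3))²))² + 3*((8/(-3))/(1 + (8/(-3))²)))/(-1984) = (-3904 + ((8*(-⅓))/(1 + (8*(-⅓))²))² + 3*((8*(-⅓))/(1 + (8*(-⅓))²)))*(-1/1984) = (-3904 + (-8/(3*(1 + (-8/3)²)))² + 3*(-8/(3*(1 + (-8/3)²))))*(-1/1984) = (-3904 + (-8/(3*(1 + 64/9)))² + 3*(-8/(3*(1 + 64/9))))*(-1/1984) = (-3904 + (-8/(3*73/9))² + 3*(-8/(3*73/9)))*(-1/1984) = (-3904 + (-8/3*9/73)² + 3*(-8/3*9/73))*(-1/1984) = (-3904 + (-24/73)² + 3*(-24/73))*(-1/1984) = (-3904 + 576/5329 - 72/73)*(-1/1984) = -20809096/5329*(-1/1984) = 2601137/1321592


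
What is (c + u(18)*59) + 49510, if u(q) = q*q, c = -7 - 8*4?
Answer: 68587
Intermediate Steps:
c = -39 (c = -7 - 32 = -39)
u(q) = q²
(c + u(18)*59) + 49510 = (-39 + 18²*59) + 49510 = (-39 + 324*59) + 49510 = (-39 + 19116) + 49510 = 19077 + 49510 = 68587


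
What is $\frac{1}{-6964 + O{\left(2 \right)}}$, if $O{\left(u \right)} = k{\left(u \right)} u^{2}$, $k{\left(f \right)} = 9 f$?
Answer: $- \frac{1}{6892} \approx -0.0001451$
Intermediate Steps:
$O{\left(u \right)} = 9 u^{3}$ ($O{\left(u \right)} = 9 u u^{2} = 9 u^{3}$)
$\frac{1}{-6964 + O{\left(2 \right)}} = \frac{1}{-6964 + 9 \cdot 2^{3}} = \frac{1}{-6964 + 9 \cdot 8} = \frac{1}{-6964 + 72} = \frac{1}{-6892} = - \frac{1}{6892}$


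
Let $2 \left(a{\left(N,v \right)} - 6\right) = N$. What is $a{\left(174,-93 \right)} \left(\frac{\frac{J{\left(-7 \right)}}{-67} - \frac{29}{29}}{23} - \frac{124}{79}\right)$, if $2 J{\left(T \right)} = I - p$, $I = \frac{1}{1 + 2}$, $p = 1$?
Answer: $- \frac{18260612}{121739} \approx -150.0$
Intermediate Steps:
$I = \frac{1}{3} \approx 0.33333$
$J{\left(T \right)} = - \frac{1}{3}$ ($J{\left(T \right)} = \frac{\frac{1}{3} - 1}{2} = \frac{1}{2} \left(- \frac{2}{3}\right) = - \frac{1}{3}$)
$a{\left(N,v \right)} = 6 + \frac{N}{2}$
$a{\left(174,-93 \right)} \left(\frac{\frac{J{\left(-7 \right)}}{-67} - \frac{29}{29}}{23} - \frac{124}{79}\right) = \left(6 + \frac{1}{2} \cdot 174\right) \left(\frac{- \frac{1}{3 \left(-67\right)} - \frac{29}{29}}{23} - \frac{124}{79}\right) = \left(6 + 87\right) \left(\left(\left(- \frac{1}{3}\right) \left(- \frac{1}{67}\right) - 1\right) \frac{1}{23} - \frac{124}{79}\right) = 93 \left(\left(\frac{1}{201} - 1\right) \frac{1}{23} - \frac{124}{79}\right) = 93 \left(\left(- \frac{200}{201}\right) \frac{1}{23} - \frac{124}{79}\right) = 93 \left(- \frac{200}{4623} - \frac{124}{79}\right) = 93 \left(- \frac{589052}{365217}\right) = - \frac{18260612}{121739}$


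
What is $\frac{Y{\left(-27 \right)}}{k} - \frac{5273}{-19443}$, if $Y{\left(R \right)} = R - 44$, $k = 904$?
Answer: $\frac{3386339}{17576472} \approx 0.19266$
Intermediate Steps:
$Y{\left(R \right)} = -44 + R$
$\frac{Y{\left(-27 \right)}}{k} - \frac{5273}{-19443} = \frac{-44 - 27}{904} - \frac{5273}{-19443} = \left(-71\right) \frac{1}{904} - - \frac{5273}{19443} = - \frac{71}{904} + \frac{5273}{19443} = \frac{3386339}{17576472}$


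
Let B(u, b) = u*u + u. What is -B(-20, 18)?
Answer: -380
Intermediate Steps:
B(u, b) = u + u² (B(u, b) = u² + u = u + u²)
-B(-20, 18) = -(-20)*(1 - 20) = -(-20)*(-19) = -1*380 = -380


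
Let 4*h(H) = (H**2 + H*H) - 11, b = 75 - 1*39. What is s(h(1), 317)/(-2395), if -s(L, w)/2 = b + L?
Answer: 27/958 ≈ 0.028184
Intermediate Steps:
b = 36 (b = 75 - 39 = 36)
h(H) = -11/4 + H**2/2 (h(H) = ((H**2 + H*H) - 11)/4 = ((H**2 + H**2) - 11)/4 = (2*H**2 - 11)/4 = (-11 + 2*H**2)/4 = -11/4 + H**2/2)
s(L, w) = -72 - 2*L (s(L, w) = -2*(36 + L) = -72 - 2*L)
s(h(1), 317)/(-2395) = (-72 - 2*(-11/4 + (1/2)*1**2))/(-2395) = (-72 - 2*(-11/4 + (1/2)*1))*(-1/2395) = (-72 - 2*(-11/4 + 1/2))*(-1/2395) = (-72 - 2*(-9/4))*(-1/2395) = (-72 + 9/2)*(-1/2395) = -135/2*(-1/2395) = 27/958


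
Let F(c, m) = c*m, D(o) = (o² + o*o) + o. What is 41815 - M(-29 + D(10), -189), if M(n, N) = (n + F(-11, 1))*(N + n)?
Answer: 43175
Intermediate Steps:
D(o) = o + 2*o² (D(o) = (o² + o²) + o = 2*o² + o = o + 2*o²)
M(n, N) = (-11 + n)*(N + n) (M(n, N) = (n - 11*1)*(N + n) = (n - 11)*(N + n) = (-11 + n)*(N + n))
41815 - M(-29 + D(10), -189) = 41815 - ((-29 + 10*(1 + 2*10))² - 11*(-189) - 11*(-29 + 10*(1 + 2*10)) - 189*(-29 + 10*(1 + 2*10))) = 41815 - ((-29 + 10*(1 + 20))² + 2079 - 11*(-29 + 10*(1 + 20)) - 189*(-29 + 10*(1 + 20))) = 41815 - ((-29 + 10*21)² + 2079 - 11*(-29 + 10*21) - 189*(-29 + 10*21)) = 41815 - ((-29 + 210)² + 2079 - 11*(-29 + 210) - 189*(-29 + 210)) = 41815 - (181² + 2079 - 11*181 - 189*181) = 41815 - (32761 + 2079 - 1991 - 34209) = 41815 - 1*(-1360) = 41815 + 1360 = 43175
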